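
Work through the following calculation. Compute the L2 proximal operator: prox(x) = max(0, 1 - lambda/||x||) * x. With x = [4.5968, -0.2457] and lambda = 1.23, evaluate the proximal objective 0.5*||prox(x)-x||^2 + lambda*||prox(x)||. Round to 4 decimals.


Step 1: Compute ||x||.
||x|| = 4.6034
Step 2: Compute scaling factor.
scale = max(0, 1 - 1.23/4.6034) = 0.7328
Step 3: prox(x) = [3.3686, -0.18]
||prox(x)|| = 3.3734
Step 4: Proximal objective.
0.5*||prox-x||^2 = 0.7565
lambda*||prox|| = 4.1493
Total = 4.9057


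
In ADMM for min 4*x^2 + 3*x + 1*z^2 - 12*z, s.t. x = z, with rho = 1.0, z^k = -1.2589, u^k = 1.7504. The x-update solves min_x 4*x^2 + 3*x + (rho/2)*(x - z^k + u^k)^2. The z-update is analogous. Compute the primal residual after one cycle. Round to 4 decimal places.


ADMM iteration with rho = 1.0, z^k = -1.2589, u^k = 1.7504
Step 1: x-update.
Minimize 4*x^2 + 3*x + (1.0/2)*(x + 1.2589 + 1.7504)^2
FOC: (2*4 + 1.0)*x = -3 + 1.0*(-1.2589 - 1.7504)
x^{k+1} = -0.6677
Step 2: z-update.
Minimize 1*z^2 - 12*z + (1.0/2)*(-0.6677 - z + 1.7504)^2
FOC: (2*1 + 1.0)*z = 12 + 1.0*(-0.6677 + 1.7504)
z^{k+1} = 4.3609
Step 3: u-update.
u^{k+1} = 1.7504 - 0.6677 - 4.3609 = -3.2782
Step 4: Primal residual = |-0.6677 - 4.3609| = 5.0286


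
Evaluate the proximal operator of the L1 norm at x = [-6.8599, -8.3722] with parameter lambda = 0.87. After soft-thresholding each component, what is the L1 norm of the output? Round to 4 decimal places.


Soft-thresholding with lambda = 0.87:
prox(-6.8599) = sign(-6.8599)*max(|-6.8599| - 0.87, 0) = -5.9899
prox(-8.3722) = sign(-8.3722)*max(|-8.3722| - 0.87, 0) = -7.5022
prox(x) = [-5.9899, -7.5022]
||prox(x)||_1 = 5.9899 + 7.5022 = 13.4921


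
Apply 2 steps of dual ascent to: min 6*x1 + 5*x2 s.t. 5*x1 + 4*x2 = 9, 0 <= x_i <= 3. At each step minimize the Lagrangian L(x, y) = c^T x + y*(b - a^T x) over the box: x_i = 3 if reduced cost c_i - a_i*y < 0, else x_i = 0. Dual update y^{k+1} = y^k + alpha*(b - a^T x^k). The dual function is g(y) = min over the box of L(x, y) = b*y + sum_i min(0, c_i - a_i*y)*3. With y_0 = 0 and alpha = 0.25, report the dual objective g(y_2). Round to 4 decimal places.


Dual ascent for LP: min 6*x1 + 5*x2, 5*x1 + 4*x2 = 9, 0 <= x_i <= 3
Step 1: y^k = 0.0, reduced costs: (6.0, 5.0)
  x^k = (0.0, 0.0), subgradient = b - a^T x = 9.0
  y^{k+1} = 0.0 + 0.25*9.0 = 2.25
Step 2: y^k = 2.25, reduced costs: (-5.25, -4.0)
  x^k = (3.0, 3.0), subgradient = b - a^T x = -18.0
  y^{k+1} = 2.25 + 0.25*-18.0 = -2.25
Dual objective at y_2 = -2.25: reduced costs (17.25, 14.0), box minimizer x = (0.0, 0.0)
g(y_2) = b*y + (c1 - a1*y)*x1 + (c2 - a2*y)*x2 = 9*(-2.25) + 17.25*0.0 + 14.0*0.0 = -20.25 + 0.0 + 0.0 = -20.25


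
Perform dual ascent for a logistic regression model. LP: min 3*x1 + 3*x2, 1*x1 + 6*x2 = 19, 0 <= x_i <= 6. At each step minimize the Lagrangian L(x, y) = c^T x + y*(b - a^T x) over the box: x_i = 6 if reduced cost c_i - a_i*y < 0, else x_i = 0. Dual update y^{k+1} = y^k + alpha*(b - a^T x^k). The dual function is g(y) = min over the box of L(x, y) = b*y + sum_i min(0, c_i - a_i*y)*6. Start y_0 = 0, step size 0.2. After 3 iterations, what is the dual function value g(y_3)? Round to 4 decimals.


Dual ascent for LP: min 3*x1 + 3*x2, 1*x1 + 6*x2 = 19, 0 <= x_i <= 6
Step 1: y^k = 0.0, reduced costs: (3.0, 3.0)
  x^k = (0.0, 0.0), subgradient = b - a^T x = 19.0
  y^{k+1} = 0.0 + 0.2*19.0 = 3.8
Step 2: y^k = 3.8, reduced costs: (-0.8, -19.8)
  x^k = (6.0, 6.0), subgradient = b - a^T x = -23.0
  y^{k+1} = 3.8 + 0.2*-23.0 = -0.8
Step 3: y^k = -0.8, reduced costs: (3.8, 7.8)
  x^k = (0.0, 0.0), subgradient = b - a^T x = 19.0
  y^{k+1} = -0.8 + 0.2*19.0 = 3.0
Dual objective at y_3 = 3.0: reduced costs (0.0, -15.0), box minimizer x = (0.0, 6.0)
g(y_3) = b*y + (c1 - a1*y)*x1 + (c2 - a2*y)*x2 = 19*3.0 + 0.0*0.0 + (-15.0)*6.0 = 57.0 + 0.0 - 90.0 = -33.0


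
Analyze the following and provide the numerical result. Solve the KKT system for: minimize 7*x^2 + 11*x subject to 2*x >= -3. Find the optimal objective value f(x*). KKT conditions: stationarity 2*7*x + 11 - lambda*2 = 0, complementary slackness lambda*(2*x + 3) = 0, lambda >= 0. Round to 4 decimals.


Step 1: Try lambda = 0 (constraint inactive).
Stationarity: 2*7*x + 11 = 0
x* = -11/(2*7) = -11/14 = -0.7857 (rounded; the exact value -11/14 is used below)
Check constraint: 2*-0.7857 = -1.5714 >= -3 -- satisfied.
Step 2: Compute optimal value.
f(x*) = 7*(-11/14)^2 + 11*(-11/14) = -4.3214


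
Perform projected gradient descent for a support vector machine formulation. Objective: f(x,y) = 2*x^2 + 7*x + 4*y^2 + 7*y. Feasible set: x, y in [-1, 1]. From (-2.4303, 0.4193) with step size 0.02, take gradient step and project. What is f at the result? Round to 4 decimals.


Step 1: Compute gradient at (-2.4303, 0.4193).
grad_x = 2*2*-2.4303 + 7 = -2.7212
grad_y = 2*4*0.4193 + 7 = 10.3544
Step 2: Gradient step.
x_raw = -2.4303 - 0.02*-2.7212 = -2.3759
y_raw = 0.4193 - 0.02*10.3544 = 0.2122
Step 3: Project onto [-1, 1].
x_proj = clip(-2.3759) = -1.0
y_proj = clip(0.2122) = 0.2122
Step 4: Evaluate f.
f(-1.0, 0.2122) = -3.3344


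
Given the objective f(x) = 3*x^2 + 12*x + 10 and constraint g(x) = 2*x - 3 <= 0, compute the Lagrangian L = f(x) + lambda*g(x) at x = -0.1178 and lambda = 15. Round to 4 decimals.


Step 1: Evaluate f(x).
f(-0.1178) = 3*(-0.1178)^2 + 12*(-0.1178) + 10 = 8.628
Step 2: Evaluate g(x).
g(-0.1178) = 2*-0.1178 - 3 = -3.2356
Step 3: Compute Lagrangian.
L = 8.628 + 15*-3.2356 = -39.906


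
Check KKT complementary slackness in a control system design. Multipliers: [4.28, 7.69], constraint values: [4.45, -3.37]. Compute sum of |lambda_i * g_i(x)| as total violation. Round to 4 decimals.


KKT complementary slackness check:
lambda_1 * g_1 = 4.28 * 4.45 = 19.046
lambda_2 * g_2 = 7.69 * -3.37 = -25.9153
Total violation = 19.046 + 25.9153 = 44.9613


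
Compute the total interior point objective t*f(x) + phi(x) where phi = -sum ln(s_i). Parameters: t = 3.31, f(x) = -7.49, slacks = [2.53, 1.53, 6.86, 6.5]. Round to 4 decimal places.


Step 1: Compute log-barrier.
ln values: [0.9282, 0.4253, 1.9257, 1.8718]
phi = -(0.9282 + 0.4253 + 1.9257 + 1.8718) = -5.151
Step 2: Compute augmented objective.
t*f(x) = 3.31*-7.49 = -24.7919
Total = -24.7919 - 5.151 = -29.9429


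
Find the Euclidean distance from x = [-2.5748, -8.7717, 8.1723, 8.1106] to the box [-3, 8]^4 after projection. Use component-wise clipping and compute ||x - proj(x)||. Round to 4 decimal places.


Project each component onto [-3, 8].
clip(-2.5748) = -2.5748, clip(-8.7717) = -3.0, clip(8.1723) = 8.0, clip(8.1106) = 8.0
Projection = [-2.5748, -3.0, 8.0, 8.0]
Squared diffs: [0.0, 33.3125, 0.0297, 0.0122]
Distance = sqrt(33.3544) = 5.7753


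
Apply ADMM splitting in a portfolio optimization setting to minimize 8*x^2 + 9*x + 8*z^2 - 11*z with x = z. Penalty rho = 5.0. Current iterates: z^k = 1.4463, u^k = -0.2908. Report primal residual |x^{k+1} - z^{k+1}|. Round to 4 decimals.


ADMM iteration with rho = 5.0, z^k = 1.4463, u^k = -0.2908
Step 1: x-update.
Minimize 8*x^2 + 9*x + (5.0/2)*(x - 1.4463 - 0.2908)^2
FOC: (2*8 + 5.0)*x = -9 + 5.0*(1.4463 + 0.2908)
x^{k+1} = -0.015
Step 2: z-update.
Minimize 8*z^2 - 11*z + (5.0/2)*(-0.015 - z - 0.2908)^2
FOC: (2*8 + 5.0)*z = 11 + 5.0*(-0.015 - 0.2908)
z^{k+1} = 0.451
Step 3: u-update.
u^{k+1} = -0.2908 - 0.015 - 0.451 = -0.7568
Step 4: Primal residual = |-0.015 - 0.451| = 0.466


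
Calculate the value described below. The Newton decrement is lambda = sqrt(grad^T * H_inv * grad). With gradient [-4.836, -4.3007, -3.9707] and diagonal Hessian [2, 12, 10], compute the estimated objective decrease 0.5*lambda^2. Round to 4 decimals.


Step 1: H is diagonal, so H^(-1) * g = [-2.418, -0.3584, -0.3971].
Step 2: g^T H^(-1) g = sum_i g_i^2 / H_ii
  = (-4.836)^2/2 + (-4.3007)^2/12 + (-3.9707)^2/10
  = 11.6934 + 1.5413 + 1.5766 = 14.8114
Step 3: Objective decrease = 0.5 * g^T H^(-1) g = 7.4057


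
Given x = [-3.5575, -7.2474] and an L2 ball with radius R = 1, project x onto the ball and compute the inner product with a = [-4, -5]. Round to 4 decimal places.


Step 1: Compute ||x|| (intermediates to 6 decimals).
||x|| = sqrt((-3.5575)^2 + (-7.2474)^2) = 8.073451
Step 2: Project.
Since ||x|| > R, scale = R/||x|| = 1/8.073451 = 0.123863, proj(x) = scale * x
proj(x) = [-0.440643, -0.897685]
Step 3: Dot product.
a^T * proj(x) = -4*(-0.440643) - 5*(-0.897685) = 6.251


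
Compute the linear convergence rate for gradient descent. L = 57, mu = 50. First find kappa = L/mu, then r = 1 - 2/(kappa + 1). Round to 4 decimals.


Step 1: Compute the condition number.
kappa = L/mu = 57/50 = 1.14
Step 2: Compute the convergence rate.
r = 1 - 2/(kappa + 1) = 1 - 2*mu/(L + mu) = (L - mu)/(L + mu) = 7/107 = 0.0654


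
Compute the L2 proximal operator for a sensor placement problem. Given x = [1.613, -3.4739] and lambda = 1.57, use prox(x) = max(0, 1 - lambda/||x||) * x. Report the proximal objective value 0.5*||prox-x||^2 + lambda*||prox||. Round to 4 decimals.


Step 1: Compute ||x||.
||x|| = 3.8301
Step 2: Compute scaling factor.
scale = max(0, 1 - 1.57/3.8301) = 0.5901
Step 3: prox(x) = [0.9518, -2.0499]
||prox(x)|| = 2.2601
Step 4: Proximal objective.
0.5*||prox-x||^2 = 1.2325
lambda*||prox|| = 3.5484
Total = 4.7808


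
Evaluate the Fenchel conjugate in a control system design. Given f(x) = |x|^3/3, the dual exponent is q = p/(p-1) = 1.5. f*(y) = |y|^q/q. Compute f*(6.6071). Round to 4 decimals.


The conjugate exponent q satisfies 1/p + 1/q = 1.
p = 3, so q = 3/(3 - 1) = 1.5
|y|^q = 6.6071^1.5 = 16.9831
f*(6.6071) = 16.9831 / 1.5 = 11.322


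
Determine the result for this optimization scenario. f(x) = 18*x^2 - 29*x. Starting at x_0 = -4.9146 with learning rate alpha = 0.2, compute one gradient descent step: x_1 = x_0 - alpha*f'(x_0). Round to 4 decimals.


We compute the gradient at x_0 and apply the update.
f'(x) = 36*x - 29
f'(-4.9146) = 36*-4.9146 - 29 = -205.9256
x_1 = -4.9146 - 0.2*-205.9256 = 36.2705


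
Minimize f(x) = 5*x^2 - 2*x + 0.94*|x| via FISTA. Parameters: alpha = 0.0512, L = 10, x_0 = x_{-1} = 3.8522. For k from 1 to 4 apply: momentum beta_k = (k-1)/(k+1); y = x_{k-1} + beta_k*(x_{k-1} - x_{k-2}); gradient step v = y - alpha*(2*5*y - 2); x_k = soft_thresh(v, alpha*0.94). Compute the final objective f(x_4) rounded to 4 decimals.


FISTA on f(x) = 5*x^2 - 2*x + 0.94*|x|
L = 10, alpha = 0.0512
Iteration 1: beta = 0.0, y = 3.8522 + 0.0*(3.8522 - 3.8522) = 3.8522
  grad(y) = 36.522, v = y - alpha*grad = 1.9823
  prox(v) = soft_thresh(1.9823, 0.0481) = 1.9341
Iteration 2: beta = 0.3333, y = 1.9341 + 0.3333*(1.9341 - 3.8522) = 1.2948
  grad(y) = 10.9479, v = y - alpha*grad = 0.7343
  prox(v) = soft_thresh(0.7343, 0.0481) = 0.6861
Iteration 3: beta = 0.5, y = 0.6861 + 0.5*(0.6861 - 1.9341) = 0.0621
  grad(y) = -1.3788, v = y - alpha*grad = 0.1327
  prox(v) = soft_thresh(0.1327, 0.0481) = 0.0846
Iteration 4: beta = 0.6, y = 0.0846 + 0.6*(0.0846 - 0.6861) = -0.2763
  grad(y) = -4.7634, v = y - alpha*grad = -0.0325
  prox(v) = soft_thresh(-0.0325, 0.0481) = 0.0
f(x_4) = 5*0.0^2 - 2*0.0 + 0.94*|0.0| = 0.0


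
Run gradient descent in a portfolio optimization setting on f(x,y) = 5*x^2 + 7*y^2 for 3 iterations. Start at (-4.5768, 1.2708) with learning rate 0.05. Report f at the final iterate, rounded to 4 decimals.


Gradient descent on f(x,y) = 5*x^2 + 7*y^2.
Starting point: (-4.5768, 1.2708), alpha = 0.05
Step 1: grad_x = 2*5*-4.5768 = -45.768, grad_y = 2*7*1.2708 = 17.7912
  x_1 = -4.5768 - 0.05*-45.768 = -2.2884
  y_1 = 1.2708 - 0.05*17.7912 = 0.3812
Step 2: grad_x = 2*5*-2.2884 = -22.884, grad_y = 2*7*0.3812 = 5.3374
  x_2 = -2.2884 - 0.05*-22.884 = -1.1442
  y_2 = 0.3812 - 0.05*5.3374 = 0.1144
Step 3: grad_x = 2*5*-1.1442 = -11.442, grad_y = 2*7*0.1144 = 1.6012
  x_3 = -1.1442 - 0.05*-11.442 = -0.5721
  y_3 = 0.1144 - 0.05*1.6012 = 0.0343
f(-0.5721, 0.0343) = 5*(-0.5721)^2 + 7*0.0343^2 = 1.6447


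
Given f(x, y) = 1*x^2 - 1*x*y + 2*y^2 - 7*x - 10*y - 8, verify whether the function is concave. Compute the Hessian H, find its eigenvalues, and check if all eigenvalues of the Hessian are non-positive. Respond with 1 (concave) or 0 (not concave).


The Hessian of f(x,y) = 1*x^2 - 1*x*y + 2*y^2 - 7*x - 10*y - 8 is:
H = [[2, -1], [-1, 4]]
Trace = 2 + 4 = 6
Determinant = 2*4 - (-1)^2 = 7
Discriminant = (6)^2 - 4*7 = 8.0
Eigenvalues: lambda_1 = 1.5858, lambda_2 = 4.4142
The function is not concave.

0


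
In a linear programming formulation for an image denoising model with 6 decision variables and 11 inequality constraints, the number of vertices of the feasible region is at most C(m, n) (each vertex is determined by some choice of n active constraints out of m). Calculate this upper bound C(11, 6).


Each vertex corresponds to some choice of n active constraints out of m, so the number of vertices is at most C(m, n) = m! / (n!(m-n)!).
m = 11, n = 6
Numerator: 11 * 10 * 9 * 8 * 7 * 6
Denominator: 6! = 720
C(11, 6) = 462


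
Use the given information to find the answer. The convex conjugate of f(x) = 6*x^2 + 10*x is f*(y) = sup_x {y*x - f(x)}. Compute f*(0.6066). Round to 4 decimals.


f*(y) = sup_x {y*x - a*x^2 - b*x} = sup_x {(y-b)*x - a*x^2}
FOC: (y - b) - 2a*x = 0 => x* = (y - b)/(2a)
x* = (0.6066 - 10)/(2*6) = -0.7828
f*(0.6066) = (y-b)^2/(4a) = (0.6066 - 10)^2/(4*6)
= 88.236/24 = 3.6765


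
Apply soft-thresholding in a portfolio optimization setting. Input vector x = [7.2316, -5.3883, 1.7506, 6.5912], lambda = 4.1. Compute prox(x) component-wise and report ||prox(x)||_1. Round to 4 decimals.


Soft-thresholding with lambda = 4.1:
prox(7.2316) = sign(7.2316)*max(|7.2316| - 4.1, 0) = 3.1316
prox(-5.3883) = sign(-5.3883)*max(|-5.3883| - 4.1, 0) = -1.2883
prox(1.7506) = sign(1.7506)*max(|1.7506| - 4.1, 0) = 0.0
prox(6.5912) = sign(6.5912)*max(|6.5912| - 4.1, 0) = 2.4912
prox(x) = [3.1316, -1.2883, 0.0, 2.4912]
||prox(x)||_1 = 3.1316 + 1.2883 + 0.0 + 2.4912 = 6.9111


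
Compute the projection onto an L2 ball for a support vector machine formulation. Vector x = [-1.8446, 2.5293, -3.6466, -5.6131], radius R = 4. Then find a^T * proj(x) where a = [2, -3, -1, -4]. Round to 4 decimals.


Step 1: Compute ||x|| (intermediates to 6 decimals).
||x|| = sqrt((-1.8446)^2 + 2.5293^2 + (-3.6466)^2 + (-5.6131)^2) = 7.389485
Step 2: Project.
Since ||x|| > R, scale = R/||x|| = 4/7.389485 = 0.54131, proj(x) = scale * x
proj(x) = [-0.9985, 1.369135, -1.973941, -3.038427]
Step 3: Dot product.
a^T * proj(x) = 2*(-0.9985) - 3*1.369135 - 1*(-1.973941) - 4*(-3.038427) = 8.0232


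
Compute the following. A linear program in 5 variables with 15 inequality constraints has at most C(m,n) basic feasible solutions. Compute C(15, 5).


Each vertex corresponds to some choice of n active constraints out of m, so the number of vertices is at most C(m, n) = m! / (n!(m-n)!).
m = 15, n = 5
Numerator: 15 * 14 * 13 * 12 * 11
Denominator: 5! = 120
C(15, 5) = 3003


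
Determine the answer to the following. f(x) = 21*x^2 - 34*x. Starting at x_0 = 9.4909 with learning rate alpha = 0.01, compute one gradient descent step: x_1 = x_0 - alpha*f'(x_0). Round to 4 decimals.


We compute the gradient at x_0 and apply the update.
f'(x) = 42*x - 34
f'(9.4909) = 42*9.4909 - 34 = 364.6178
x_1 = 9.4909 - 0.01*364.6178 = 5.8447


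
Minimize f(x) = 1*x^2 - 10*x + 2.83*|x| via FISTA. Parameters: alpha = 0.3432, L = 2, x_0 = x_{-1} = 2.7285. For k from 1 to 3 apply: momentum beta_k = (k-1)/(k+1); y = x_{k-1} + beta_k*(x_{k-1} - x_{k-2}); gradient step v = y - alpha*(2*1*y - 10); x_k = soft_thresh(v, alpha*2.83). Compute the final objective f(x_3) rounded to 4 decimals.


FISTA on f(x) = 1*x^2 - 10*x + 2.83*|x|
L = 2, alpha = 0.3432
Iteration 1: beta = 0.0, y = 2.7285 + 0.0*(2.7285 - 2.7285) = 2.7285
  grad(y) = -4.543, v = y - alpha*grad = 4.2877
  prox(v) = soft_thresh(4.2877, 0.9713) = 3.3164
Iteration 2: beta = 0.3333, y = 3.3164 + 0.3333*(3.3164 - 2.7285) = 3.5124
  grad(y) = -2.9753, v = y - alpha*grad = 4.5335
  prox(v) = soft_thresh(4.5335, 0.9713) = 3.5622
Iteration 3: beta = 0.5, y = 3.5622 + 0.5*(3.5622 - 3.3164) = 3.6851
  grad(y) = -2.6297, v = y - alpha*grad = 4.5877
  prox(v) = soft_thresh(4.5877, 0.9713) = 3.6164
f(x_3) = 1*3.6164^2 - 10*3.6164 + 2.83*|3.6164| = -12.8512


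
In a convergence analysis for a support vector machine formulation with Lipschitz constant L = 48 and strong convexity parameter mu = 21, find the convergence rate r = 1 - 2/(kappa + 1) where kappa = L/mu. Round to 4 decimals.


Step 1: Compute the condition number.
kappa = L/mu = 48/21 = 2.2857
Step 2: Compute the convergence rate.
r = 1 - 2/(kappa + 1) = 1 - 2*mu/(L + mu) = (L - mu)/(L + mu) = 27/69 = 0.3913


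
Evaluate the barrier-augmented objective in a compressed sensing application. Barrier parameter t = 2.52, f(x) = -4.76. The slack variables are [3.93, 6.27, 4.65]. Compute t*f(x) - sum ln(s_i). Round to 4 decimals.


Step 1: Compute log-barrier.
ln values: [1.3686, 1.8358, 1.5369]
phi = -(1.3686 + 1.8358 + 1.5369) = -4.7413
Step 2: Compute augmented objective.
t*f(x) = 2.52*-4.76 = -11.9952
Total = -11.9952 - 4.7413 = -16.7365


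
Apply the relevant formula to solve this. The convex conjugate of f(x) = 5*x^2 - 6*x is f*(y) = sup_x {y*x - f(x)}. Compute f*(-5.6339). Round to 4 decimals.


f*(y) = sup_x {y*x - a*x^2 - b*x} = sup_x {(y-b)*x - a*x^2}
FOC: (y - b) - 2a*x = 0 => x* = (y - b)/(2a)
x* = (-5.6339 + 6)/(2*5) = 0.0366
f*(-5.6339) = (y-b)^2/(4a) = (-5.6339 + 6)^2/(4*5)
= 0.134/20 = 0.0067


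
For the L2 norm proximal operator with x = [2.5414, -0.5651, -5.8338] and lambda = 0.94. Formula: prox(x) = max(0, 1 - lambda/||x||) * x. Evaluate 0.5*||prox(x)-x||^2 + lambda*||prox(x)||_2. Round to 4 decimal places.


Step 1: Compute ||x||.
||x|| = 6.3884
Step 2: Compute scaling factor.
scale = max(0, 1 - 0.94/6.3884) = 0.8529
Step 3: prox(x) = [2.1675, -0.4819, -4.9754]
||prox(x)|| = 5.4484
Step 4: Proximal objective.
0.5*||prox-x||^2 = 0.4418
lambda*||prox|| = 5.1215
Total = 5.5633


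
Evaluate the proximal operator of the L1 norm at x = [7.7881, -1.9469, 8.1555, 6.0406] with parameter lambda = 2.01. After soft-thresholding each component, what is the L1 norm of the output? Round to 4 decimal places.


Soft-thresholding with lambda = 2.01:
prox(7.7881) = sign(7.7881)*max(|7.7881| - 2.01, 0) = 5.7781
prox(-1.9469) = sign(-1.9469)*max(|-1.9469| - 2.01, 0) = 0.0
prox(8.1555) = sign(8.1555)*max(|8.1555| - 2.01, 0) = 6.1455
prox(6.0406) = sign(6.0406)*max(|6.0406| - 2.01, 0) = 4.0306
prox(x) = [5.7781, 0.0, 6.1455, 4.0306]
||prox(x)||_1 = 5.7781 + 0.0 + 6.1455 + 4.0306 = 15.9542


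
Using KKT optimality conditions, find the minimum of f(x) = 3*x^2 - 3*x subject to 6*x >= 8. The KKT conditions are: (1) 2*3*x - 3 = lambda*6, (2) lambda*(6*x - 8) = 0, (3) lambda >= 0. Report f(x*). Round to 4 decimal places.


Step 1: Try lambda = 0 (constraint inactive).
x_unc = 3/(2*3) = 0.5
Check: 6*0.5 = 3.0 < 8 -- violated!
Step 2: Constraint must be active: 6*x = 8
x* = 8/6 = 4/3 = 1.3333 (rounded; the exact value 4/3 is used below)
lambda = (2*3*(4/3) - 3)/6 = 0.8333
Step 3: Compute optimal value.
f(x*) = 3*(4/3)^2 - 3*(4/3) = 1.3333


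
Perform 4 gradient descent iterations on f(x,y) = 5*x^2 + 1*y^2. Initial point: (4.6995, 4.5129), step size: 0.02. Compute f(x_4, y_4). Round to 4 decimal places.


Gradient descent on f(x,y) = 5*x^2 + 1*y^2.
Starting point: (4.6995, 4.5129), alpha = 0.02
Step 1: grad_x = 2*5*4.6995 = 46.995, grad_y = 2*1*4.5129 = 9.0258
  x_1 = 4.6995 - 0.02*46.995 = 3.7596
  y_1 = 4.5129 - 0.02*9.0258 = 4.3324
Step 2: grad_x = 2*5*3.7596 = 37.596, grad_y = 2*1*4.3324 = 8.6648
  x_2 = 3.7596 - 0.02*37.596 = 3.0077
  y_2 = 4.3324 - 0.02*8.6648 = 4.1591
Step 3: grad_x = 2*5*3.0077 = 30.0768, grad_y = 2*1*4.1591 = 8.3182
  x_3 = 3.0077 - 0.02*30.0768 = 2.4061
  y_3 = 4.1591 - 0.02*8.3182 = 3.9927
Step 4: grad_x = 2*5*2.4061 = 24.0614, grad_y = 2*1*3.9927 = 7.9855
  x_4 = 2.4061 - 0.02*24.0614 = 1.9249
  y_4 = 3.9927 - 0.02*7.9855 = 3.833
f(1.9249, 3.833) = 5*1.9249^2 + 1*3.833^2 = 33.2185


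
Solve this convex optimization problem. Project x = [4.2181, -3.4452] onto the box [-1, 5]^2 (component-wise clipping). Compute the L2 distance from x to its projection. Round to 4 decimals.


Project each component onto [-1, 5].
clip(4.2181) = 4.2181, clip(-3.4452) = -1.0
Projection = [4.2181, -1.0]
Squared diffs: [0.0, 5.979]
Distance = sqrt(5.979) = 2.4452


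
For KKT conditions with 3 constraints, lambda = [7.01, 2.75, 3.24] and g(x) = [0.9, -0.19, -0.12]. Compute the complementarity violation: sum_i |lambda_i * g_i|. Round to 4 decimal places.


KKT complementary slackness check:
lambda_1 * g_1 = 7.01 * 0.9 = 6.309
lambda_2 * g_2 = 2.75 * -0.19 = -0.5225
lambda_3 * g_3 = 3.24 * -0.12 = -0.3888
Total violation = 6.309 + 0.5225 + 0.3888 = 7.2203


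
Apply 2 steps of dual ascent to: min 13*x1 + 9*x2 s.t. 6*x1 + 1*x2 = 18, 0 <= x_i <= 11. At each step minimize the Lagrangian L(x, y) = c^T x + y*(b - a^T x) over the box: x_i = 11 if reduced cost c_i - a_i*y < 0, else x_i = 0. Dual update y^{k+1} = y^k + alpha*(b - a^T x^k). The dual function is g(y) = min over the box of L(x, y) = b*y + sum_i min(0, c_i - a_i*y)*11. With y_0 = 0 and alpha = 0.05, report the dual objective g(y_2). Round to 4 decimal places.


Dual ascent for LP: min 13*x1 + 9*x2, 6*x1 + 1*x2 = 18, 0 <= x_i <= 11
Step 1: y^k = 0.0, reduced costs: (13.0, 9.0)
  x^k = (0.0, 0.0), subgradient = b - a^T x = 18.0
  y^{k+1} = 0.0 + 0.05*18.0 = 0.9
Step 2: y^k = 0.9, reduced costs: (7.6, 8.1)
  x^k = (0.0, 0.0), subgradient = b - a^T x = 18.0
  y^{k+1} = 0.9 + 0.05*18.0 = 1.8
Dual objective at y_2 = 1.8: reduced costs (2.2, 7.2), box minimizer x = (0.0, 0.0)
g(y_2) = b*y + (c1 - a1*y)*x1 + (c2 - a2*y)*x2 = 18*1.8 + 2.2*0.0 + 7.2*0.0 = 32.4 + 0.0 + 0.0 = 32.4


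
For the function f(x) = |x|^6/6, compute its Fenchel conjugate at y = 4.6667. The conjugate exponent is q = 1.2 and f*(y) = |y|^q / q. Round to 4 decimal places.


The conjugate exponent q satisfies 1/p + 1/q = 1.
p = 6, so q = 6/(6 - 1) = 1.2
|y|^q = 4.6667^1.2 = 6.3506
f*(4.6667) = 6.3506 / 1.2 = 5.2921


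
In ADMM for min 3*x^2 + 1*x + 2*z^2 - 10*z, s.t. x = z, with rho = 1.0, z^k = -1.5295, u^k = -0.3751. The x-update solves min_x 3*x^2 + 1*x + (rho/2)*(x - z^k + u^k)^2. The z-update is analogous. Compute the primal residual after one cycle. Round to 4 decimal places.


ADMM iteration with rho = 1.0, z^k = -1.5295, u^k = -0.3751
Step 1: x-update.
Minimize 3*x^2 + 1*x + (1.0/2)*(x + 1.5295 - 0.3751)^2
FOC: (2*3 + 1.0)*x = -1 + 1.0*(-1.5295 + 0.3751)
x^{k+1} = -0.3078
Step 2: z-update.
Minimize 2*z^2 - 10*z + (1.0/2)*(-0.3078 - z - 0.3751)^2
FOC: (2*2 + 1.0)*z = 10 + 1.0*(-0.3078 - 0.3751)
z^{k+1} = 1.8634
Step 3: u-update.
u^{k+1} = -0.3751 - 0.3078 - 1.8634 = -2.5463
Step 4: Primal residual = |-0.3078 - 1.8634| = 2.1712


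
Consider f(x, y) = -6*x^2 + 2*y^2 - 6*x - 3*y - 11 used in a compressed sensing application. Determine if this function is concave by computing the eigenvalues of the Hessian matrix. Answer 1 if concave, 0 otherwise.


The Hessian of f(x,y) = -6*x^2 + 2*y^2 - 6*x - 3*y - 11 is:
H = [[-12, 0], [0, 4]]
Trace = -12 + 4 = -8
Determinant = -12*4 - (0)^2 = -48
Discriminant = (-8)^2 - 4*-48 = 256.0
Eigenvalues: lambda_1 = -12.0, lambda_2 = 4.0
The function is not concave.

0


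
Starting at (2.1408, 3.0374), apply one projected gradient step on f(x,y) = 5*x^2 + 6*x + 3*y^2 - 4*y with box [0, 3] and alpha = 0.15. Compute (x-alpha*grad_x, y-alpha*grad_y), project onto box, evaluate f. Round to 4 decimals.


Step 1: Compute gradient at (2.1408, 3.0374).
grad_x = 2*5*2.1408 + 6 = 27.408
grad_y = 2*3*3.0374 - 4 = 14.2244
Step 2: Gradient step.
x_raw = 2.1408 - 0.15*27.408 = -1.9704
y_raw = 3.0374 - 0.15*14.2244 = 0.9037
Step 3: Project onto [0, 3].
x_proj = clip(-1.9704) = 0.0
y_proj = clip(0.9037) = 0.9037
Step 4: Evaluate f.
f(0.0, 0.9037) = -1.1647


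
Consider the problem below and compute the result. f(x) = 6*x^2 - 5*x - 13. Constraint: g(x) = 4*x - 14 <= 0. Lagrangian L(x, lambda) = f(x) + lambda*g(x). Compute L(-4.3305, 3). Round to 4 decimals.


Step 1: Evaluate f(x).
f(-4.3305) = 6*(-4.3305)^2 - 5*(-4.3305) - 13 = 121.1719
Step 2: Evaluate g(x).
g(-4.3305) = 4*-4.3305 - 14 = -31.322
Step 3: Compute Lagrangian.
L = 121.1719 + 3*-31.322 = 27.2059


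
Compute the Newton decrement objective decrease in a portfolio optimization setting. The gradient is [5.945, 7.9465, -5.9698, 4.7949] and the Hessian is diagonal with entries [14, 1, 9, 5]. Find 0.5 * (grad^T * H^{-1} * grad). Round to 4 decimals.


Step 1: H is diagonal, so H^(-1) * g = [0.4246, 7.9465, -0.6633, 0.959].
Step 2: g^T H^(-1) g = sum_i g_i^2 / H_ii
  = (5.945)^2/14 + (7.9465)^2/1 + (-5.9698)^2/9 + (4.7949)^2/5
  = 2.5245 + 63.1469 + 3.9598 + 4.5982 = 74.2294
Step 3: Objective decrease = 0.5 * g^T H^(-1) g = 37.1147


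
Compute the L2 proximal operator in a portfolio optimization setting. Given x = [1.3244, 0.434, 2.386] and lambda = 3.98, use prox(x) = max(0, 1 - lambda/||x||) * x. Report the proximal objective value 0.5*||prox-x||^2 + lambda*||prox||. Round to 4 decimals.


Step 1: Compute ||x||.
||x|| = 2.7632
Step 2: Compute scaling factor.
scale = max(0, 1 - 3.98/2.7632) = 0.0
Step 3: prox(x) = [0.0, 0.0, 0.0]
||prox(x)|| = 0.0
Step 4: Proximal objective.
0.5*||prox-x||^2 = 3.8177
lambda*||prox|| = 0.0
Total = 3.8177


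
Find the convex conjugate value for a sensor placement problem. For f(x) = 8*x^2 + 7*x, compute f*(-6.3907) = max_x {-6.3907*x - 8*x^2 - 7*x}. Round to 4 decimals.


f*(y) = sup_x {y*x - a*x^2 - b*x} = sup_x {(y-b)*x - a*x^2}
FOC: (y - b) - 2a*x = 0 => x* = (y - b)/(2a)
x* = (-6.3907 - 7)/(2*8) = -0.8369
f*(-6.3907) = (y-b)^2/(4a) = (-6.3907 - 7)^2/(4*8)
= 179.3108/32 = 5.6035


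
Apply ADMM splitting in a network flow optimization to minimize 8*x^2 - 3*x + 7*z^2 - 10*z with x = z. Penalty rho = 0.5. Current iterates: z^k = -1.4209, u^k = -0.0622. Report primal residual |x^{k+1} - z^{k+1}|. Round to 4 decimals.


ADMM iteration with rho = 0.5, z^k = -1.4209, u^k = -0.0622
Step 1: x-update.
Minimize 8*x^2 - 3*x + (0.5/2)*(x + 1.4209 - 0.0622)^2
FOC: (2*8 + 0.5)*x = 3 + 0.5*(-1.4209 + 0.0622)
x^{k+1} = 0.1406
Step 2: z-update.
Minimize 7*z^2 - 10*z + (0.5/2)*(0.1406 - z - 0.0622)^2
FOC: (2*7 + 0.5)*z = 10 + 0.5*(0.1406 - 0.0622)
z^{k+1} = 0.6924
Step 3: u-update.
u^{k+1} = -0.0622 + 0.1406 - 0.6924 = -0.6139
Step 4: Primal residual = |0.1406 - 0.6924| = 0.5517


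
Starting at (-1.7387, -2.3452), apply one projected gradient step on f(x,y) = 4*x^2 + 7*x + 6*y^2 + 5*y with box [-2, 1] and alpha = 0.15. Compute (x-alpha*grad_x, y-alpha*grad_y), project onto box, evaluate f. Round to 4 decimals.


Step 1: Compute gradient at (-1.7387, -2.3452).
grad_x = 2*4*-1.7387 + 7 = -6.9096
grad_y = 2*6*-2.3452 + 5 = -23.1424
Step 2: Gradient step.
x_raw = -1.7387 - 0.15*-6.9096 = -0.7023
y_raw = -2.3452 - 0.15*-23.1424 = 1.1262
Step 3: Project onto [-2, 1].
x_proj = clip(-0.7023) = -0.7023
y_proj = clip(1.1262) = 1.0
Step 4: Evaluate f.
f(-0.7023, 1.0) = 8.0569


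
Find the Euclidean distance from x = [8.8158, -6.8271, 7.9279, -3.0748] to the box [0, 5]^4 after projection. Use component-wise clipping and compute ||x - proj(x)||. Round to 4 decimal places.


Project each component onto [0, 5].
clip(8.8158) = 5.0, clip(-6.8271) = 0.0, clip(7.9279) = 5.0, clip(-3.0748) = 0.0
Projection = [5.0, 0.0, 5.0, 0.0]
Squared diffs: [14.5603, 46.6093, 8.5726, 9.4544]
Distance = sqrt(79.1966) = 8.8992


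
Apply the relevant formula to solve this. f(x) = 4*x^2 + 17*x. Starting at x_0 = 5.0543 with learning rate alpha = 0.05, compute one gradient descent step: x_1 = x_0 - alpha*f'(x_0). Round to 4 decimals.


We compute the gradient at x_0 and apply the update.
f'(x) = 8*x + 17
f'(5.0543) = 8*5.0543 + 17 = 57.4344
x_1 = 5.0543 - 0.05*57.4344 = 2.1826


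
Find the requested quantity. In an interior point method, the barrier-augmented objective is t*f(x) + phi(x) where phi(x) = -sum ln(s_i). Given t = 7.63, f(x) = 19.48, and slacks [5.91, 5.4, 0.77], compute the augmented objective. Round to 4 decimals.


Step 1: Compute log-barrier.
ln values: [1.7766, 1.6864, -0.2614]
phi = -(1.7766 + 1.6864 - 0.2614) = -3.2017
Step 2: Compute augmented objective.
t*f(x) = 7.63*19.48 = 148.6324
Total = 148.6324 - 3.2017 = 145.4307


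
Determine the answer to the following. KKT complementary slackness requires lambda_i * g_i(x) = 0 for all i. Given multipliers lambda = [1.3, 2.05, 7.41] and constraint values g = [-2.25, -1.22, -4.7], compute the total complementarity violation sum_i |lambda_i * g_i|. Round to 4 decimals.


KKT complementary slackness check:
lambda_1 * g_1 = 1.3 * -2.25 = -2.925
lambda_2 * g_2 = 2.05 * -1.22 = -2.501
lambda_3 * g_3 = 7.41 * -4.7 = -34.827
Total violation = 2.925 + 2.501 + 34.827 = 40.253


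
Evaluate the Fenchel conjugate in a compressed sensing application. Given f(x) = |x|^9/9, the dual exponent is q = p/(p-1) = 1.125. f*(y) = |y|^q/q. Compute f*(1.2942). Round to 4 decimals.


The conjugate exponent q satisfies 1/p + 1/q = 1.
p = 9, so q = 9/(9 - 1) = 1.125
|y|^q = 1.2942^1.125 = 1.3366
f*(1.2942) = 1.3366 / 1.125 = 1.1881


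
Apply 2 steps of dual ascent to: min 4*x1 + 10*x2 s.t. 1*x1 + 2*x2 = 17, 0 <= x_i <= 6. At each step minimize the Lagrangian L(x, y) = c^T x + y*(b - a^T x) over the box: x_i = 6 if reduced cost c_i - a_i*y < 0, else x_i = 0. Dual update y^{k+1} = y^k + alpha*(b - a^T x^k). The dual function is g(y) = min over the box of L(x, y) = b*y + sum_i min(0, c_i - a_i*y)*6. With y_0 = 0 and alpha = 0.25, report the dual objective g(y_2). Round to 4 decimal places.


Dual ascent for LP: min 4*x1 + 10*x2, 1*x1 + 2*x2 = 17, 0 <= x_i <= 6
Step 1: y^k = 0.0, reduced costs: (4.0, 10.0)
  x^k = (0.0, 0.0), subgradient = b - a^T x = 17.0
  y^{k+1} = 0.0 + 0.25*17.0 = 4.25
Step 2: y^k = 4.25, reduced costs: (-0.25, 1.5)
  x^k = (6.0, 0.0), subgradient = b - a^T x = 11.0
  y^{k+1} = 4.25 + 0.25*11.0 = 7.0
Dual objective at y_2 = 7.0: reduced costs (-3.0, -4.0), box minimizer x = (6.0, 6.0)
g(y_2) = b*y + (c1 - a1*y)*x1 + (c2 - a2*y)*x2 = 17*7.0 + (-3.0)*6.0 + (-4.0)*6.0 = 119.0 - 18.0 - 24.0 = 77.0


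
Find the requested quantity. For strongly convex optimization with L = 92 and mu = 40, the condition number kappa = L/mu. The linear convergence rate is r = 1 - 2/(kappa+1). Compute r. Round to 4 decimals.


Step 1: Compute the condition number.
kappa = L/mu = 92/40 = 2.3
Step 2: Compute the convergence rate.
r = 1 - 2/(kappa + 1) = 1 - 2*mu/(L + mu) = (L - mu)/(L + mu) = 52/132 = 0.3939


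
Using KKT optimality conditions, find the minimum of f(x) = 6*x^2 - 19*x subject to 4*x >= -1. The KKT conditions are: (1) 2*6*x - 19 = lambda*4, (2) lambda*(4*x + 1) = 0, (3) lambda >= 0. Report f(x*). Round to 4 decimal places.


Step 1: Try lambda = 0 (constraint inactive).
Stationarity: 2*6*x - 19 = 0
x* = 19/(2*6) = 19/12 = 1.5833 (rounded; the exact value 19/12 is used below)
Check constraint: 4*1.5833 = 6.3332 >= -1 -- satisfied.
Step 2: Compute optimal value.
f(x*) = 6*(19/12)^2 - 19*(19/12) = -15.0417


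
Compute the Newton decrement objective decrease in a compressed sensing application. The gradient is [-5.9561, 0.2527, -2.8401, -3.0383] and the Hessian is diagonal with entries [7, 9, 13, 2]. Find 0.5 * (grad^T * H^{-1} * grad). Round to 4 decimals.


Step 1: H is diagonal, so H^(-1) * g = [-0.8509, 0.0281, -0.2185, -1.5192].
Step 2: g^T H^(-1) g = sum_i g_i^2 / H_ii
  = (-5.9561)^2/7 + (0.2527)^2/9 + (-2.8401)^2/13 + (-3.0383)^2/2
  = 5.0679 + 0.0071 + 0.6205 + 4.6156 = 10.3111
Step 3: Objective decrease = 0.5 * g^T H^(-1) g = 5.1555


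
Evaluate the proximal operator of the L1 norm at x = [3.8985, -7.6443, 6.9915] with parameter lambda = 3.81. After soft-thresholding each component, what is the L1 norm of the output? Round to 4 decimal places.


Soft-thresholding with lambda = 3.81:
prox(3.8985) = sign(3.8985)*max(|3.8985| - 3.81, 0) = 0.0885
prox(-7.6443) = sign(-7.6443)*max(|-7.6443| - 3.81, 0) = -3.8343
prox(6.9915) = sign(6.9915)*max(|6.9915| - 3.81, 0) = 3.1815
prox(x) = [0.0885, -3.8343, 3.1815]
||prox(x)||_1 = 0.0885 + 3.8343 + 3.1815 = 7.1043


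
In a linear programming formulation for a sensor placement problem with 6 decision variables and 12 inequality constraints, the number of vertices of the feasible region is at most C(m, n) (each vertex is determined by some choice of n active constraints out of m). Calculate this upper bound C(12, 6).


Each vertex corresponds to some choice of n active constraints out of m, so the number of vertices is at most C(m, n) = m! / (n!(m-n)!).
m = 12, n = 6
Numerator: 12 * 11 * 10 * 9 * 8 * 7
Denominator: 6! = 720
C(12, 6) = 924


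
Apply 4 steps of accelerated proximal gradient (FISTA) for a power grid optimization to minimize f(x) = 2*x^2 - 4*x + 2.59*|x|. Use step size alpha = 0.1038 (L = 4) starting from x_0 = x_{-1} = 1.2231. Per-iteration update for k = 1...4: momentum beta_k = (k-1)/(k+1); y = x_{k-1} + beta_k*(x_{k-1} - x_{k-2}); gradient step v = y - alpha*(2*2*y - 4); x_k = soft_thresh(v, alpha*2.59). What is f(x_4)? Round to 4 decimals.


FISTA on f(x) = 2*x^2 - 4*x + 2.59*|x|
L = 4, alpha = 0.1038
Iteration 1: beta = 0.0, y = 1.2231 + 0.0*(1.2231 - 1.2231) = 1.2231
  grad(y) = 0.8924, v = y - alpha*grad = 1.1305
  prox(v) = soft_thresh(1.1305, 0.2688) = 0.8616
Iteration 2: beta = 0.3333, y = 0.8616 + 0.3333*(0.8616 - 1.2231) = 0.7411
  grad(y) = -1.0355, v = y - alpha*grad = 0.8486
  prox(v) = soft_thresh(0.8486, 0.2688) = 0.5798
Iteration 3: beta = 0.5, y = 0.5798 + 0.5*(0.5798 - 0.8616) = 0.4388
  grad(y) = -2.2446, v = y - alpha*grad = 0.6718
  prox(v) = soft_thresh(0.6718, 0.2688) = 0.403
Iteration 4: beta = 0.6, y = 0.403 + 0.6*(0.403 - 0.5798) = 0.2969
  grad(y) = -2.8123, v = y - alpha*grad = 0.5888
  prox(v) = soft_thresh(0.5888, 0.2688) = 0.32
f(x_4) = 2*0.32^2 - 4*0.32 + 2.59*|0.32| = -0.2464


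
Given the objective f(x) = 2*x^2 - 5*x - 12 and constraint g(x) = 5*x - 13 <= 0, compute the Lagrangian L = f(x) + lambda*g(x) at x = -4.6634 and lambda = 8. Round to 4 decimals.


Step 1: Evaluate f(x).
f(-4.6634) = 2*(-4.6634)^2 - 5*(-4.6634) - 12 = 54.8116
Step 2: Evaluate g(x).
g(-4.6634) = 5*-4.6634 - 13 = -36.317
Step 3: Compute Lagrangian.
L = 54.8116 + 8*-36.317 = -235.7244


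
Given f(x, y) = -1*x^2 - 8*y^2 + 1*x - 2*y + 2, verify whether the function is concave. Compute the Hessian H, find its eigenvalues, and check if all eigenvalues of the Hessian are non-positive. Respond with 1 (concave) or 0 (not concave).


The Hessian of f(x,y) = -1*x^2 - 8*y^2 + 1*x - 2*y + 2 is:
H = [[-2, 0], [0, -16]]
Trace = -2 - 16 = -18
Determinant = -2*-16 - (0)^2 = 32
Discriminant = (-18)^2 - 4*32 = 196.0
Eigenvalues: lambda_1 = -16.0, lambda_2 = -2.0
The function is concave.

1


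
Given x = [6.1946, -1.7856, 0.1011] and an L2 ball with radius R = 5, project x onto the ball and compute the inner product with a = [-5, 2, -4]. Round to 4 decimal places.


Step 1: Compute ||x|| (intermediates to 6 decimals).
||x|| = sqrt(6.1946^2 + (-1.7856)^2 + 0.1011^2) = 6.447609
Step 2: Project.
Since ||x|| > R, scale = R/||x|| = 5/6.447609 = 0.775481, proj(x) = scale * x
proj(x) = [4.803795, -1.384699, 0.078401]
Step 3: Dot product.
a^T * proj(x) = -5*4.803795 + 2*(-1.384699) - 4*0.078401 = -27.102


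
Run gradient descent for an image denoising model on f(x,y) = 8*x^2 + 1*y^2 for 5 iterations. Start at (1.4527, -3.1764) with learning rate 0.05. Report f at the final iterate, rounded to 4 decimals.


Gradient descent on f(x,y) = 8*x^2 + 1*y^2.
Starting point: (1.4527, -3.1764), alpha = 0.05
Step 1: grad_x = 2*8*1.4527 = 23.2432, grad_y = 2*1*-3.1764 = -6.3528
  x_1 = 1.4527 - 0.05*23.2432 = 0.2905
  y_1 = -3.1764 - 0.05*-6.3528 = -2.8588
Step 2: grad_x = 2*8*0.2905 = 4.6486, grad_y = 2*1*-2.8588 = -5.7175
  x_2 = 0.2905 - 0.05*4.6486 = 0.0581
  y_2 = -2.8588 - 0.05*-5.7175 = -2.5729
Step 3: grad_x = 2*8*0.0581 = 0.9297, grad_y = 2*1*-2.5729 = -5.1458
  x_3 = 0.0581 - 0.05*0.9297 = 0.0116
  y_3 = -2.5729 - 0.05*-5.1458 = -2.3156
Step 4: grad_x = 2*8*0.0116 = 0.1859, grad_y = 2*1*-2.3156 = -4.6312
  x_4 = 0.0116 - 0.05*0.1859 = 0.0023
  y_4 = -2.3156 - 0.05*-4.6312 = -2.084
Step 5: grad_x = 2*8*0.0023 = 0.0372, grad_y = 2*1*-2.084 = -4.1681
  x_5 = 0.0023 - 0.05*0.0372 = 0.0005
  y_5 = -2.084 - 0.05*-4.1681 = -1.8756
f(0.0005, -1.8756) = 8*0.0005^2 + 1*(-1.8756)^2 = 3.518


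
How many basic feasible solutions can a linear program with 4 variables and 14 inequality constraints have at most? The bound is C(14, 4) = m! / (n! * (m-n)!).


Each vertex corresponds to some choice of n active constraints out of m, so the number of vertices is at most C(m, n) = m! / (n!(m-n)!).
m = 14, n = 4
Numerator: 14 * 13 * 12 * 11
Denominator: 4! = 24
C(14, 4) = 1001


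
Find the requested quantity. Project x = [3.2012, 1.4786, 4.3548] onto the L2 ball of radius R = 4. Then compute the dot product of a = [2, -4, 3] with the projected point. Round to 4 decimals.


Step 1: Compute ||x|| (intermediates to 6 decimals).
||x|| = sqrt(3.2012^2 + 1.4786^2 + 4.3548^2) = 5.603412
Step 2: Project.
Since ||x|| > R, scale = R/||x|| = 4/5.603412 = 0.713851, proj(x) = scale * x
proj(x) = [2.28518, 1.0555, 3.108678]
Step 3: Dot product.
a^T * proj(x) = 2*2.28518 - 4*1.0555 + 3*3.108678 = 9.6744


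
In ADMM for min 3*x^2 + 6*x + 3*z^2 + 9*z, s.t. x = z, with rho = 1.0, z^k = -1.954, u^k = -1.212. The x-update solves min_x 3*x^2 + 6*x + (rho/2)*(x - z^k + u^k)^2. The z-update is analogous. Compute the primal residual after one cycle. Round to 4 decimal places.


ADMM iteration with rho = 1.0, z^k = -1.954, u^k = -1.212
Step 1: x-update.
Minimize 3*x^2 + 6*x + (1.0/2)*(x + 1.954 - 1.212)^2
FOC: (2*3 + 1.0)*x = -6 + 1.0*(-1.954 + 1.212)
x^{k+1} = -0.9631
Step 2: z-update.
Minimize 3*z^2 + 9*z + (1.0/2)*(-0.9631 - z - 1.212)^2
FOC: (2*3 + 1.0)*z = -9 + 1.0*(-0.9631 - 1.212)
z^{k+1} = -1.5964
Step 3: u-update.
u^{k+1} = -1.212 - 0.9631 + 1.5964 = -0.5787
Step 4: Primal residual = |-0.9631 + 1.5964| = 0.6333


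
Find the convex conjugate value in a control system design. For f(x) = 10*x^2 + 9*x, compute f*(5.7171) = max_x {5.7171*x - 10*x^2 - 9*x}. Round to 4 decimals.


f*(y) = sup_x {y*x - a*x^2 - b*x} = sup_x {(y-b)*x - a*x^2}
FOC: (y - b) - 2a*x = 0 => x* = (y - b)/(2a)
x* = (5.7171 - 9)/(2*10) = -0.1641
f*(5.7171) = (y-b)^2/(4a) = (5.7171 - 9)^2/(4*10)
= 10.7774/40 = 0.2694


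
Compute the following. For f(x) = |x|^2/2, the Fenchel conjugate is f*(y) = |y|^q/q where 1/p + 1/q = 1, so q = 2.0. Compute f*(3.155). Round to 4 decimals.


The conjugate exponent q satisfies 1/p + 1/q = 1.
p = 2, so q = 2/(2 - 1) = 2.0
|y|^q = 3.155^2.0 = 9.954
f*(3.155) = 9.954 / 2.0 = 4.977


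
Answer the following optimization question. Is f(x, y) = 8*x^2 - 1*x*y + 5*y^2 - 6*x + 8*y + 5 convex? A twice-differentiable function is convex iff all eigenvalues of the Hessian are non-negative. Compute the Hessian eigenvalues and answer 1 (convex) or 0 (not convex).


The Hessian of f(x,y) = 8*x^2 - 1*x*y + 5*y^2 - 6*x + 8*y + 5 is:
H = [[16, -1], [-1, 10]]
Trace = 16 + 10 = 26
Determinant = 16*10 - (-1)^2 = 159
Discriminant = (26)^2 - 4*159 = 40.0
Eigenvalues: lambda_1 = 9.8377, lambda_2 = 16.1623
The function is convex.

1


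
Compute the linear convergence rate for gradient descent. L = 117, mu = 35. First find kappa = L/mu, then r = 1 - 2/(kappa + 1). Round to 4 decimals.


Step 1: Compute the condition number.
kappa = L/mu = 117/35 = 3.3429
Step 2: Compute the convergence rate.
r = 1 - 2/(kappa + 1) = 1 - 2*mu/(L + mu) = (L - mu)/(L + mu) = 82/152 = 0.5395


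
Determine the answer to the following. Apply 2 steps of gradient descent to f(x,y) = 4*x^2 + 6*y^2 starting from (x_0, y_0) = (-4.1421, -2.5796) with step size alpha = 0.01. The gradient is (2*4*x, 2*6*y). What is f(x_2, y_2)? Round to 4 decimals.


Gradient descent on f(x,y) = 4*x^2 + 6*y^2.
Starting point: (-4.1421, -2.5796), alpha = 0.01
Step 1: grad_x = 2*4*-4.1421 = -33.1368, grad_y = 2*6*-2.5796 = -30.9552
  x_1 = -4.1421 - 0.01*-33.1368 = -3.8107
  y_1 = -2.5796 - 0.01*-30.9552 = -2.27
Step 2: grad_x = 2*4*-3.8107 = -30.4859, grad_y = 2*6*-2.27 = -27.2406
  x_2 = -3.8107 - 0.01*-30.4859 = -3.5059
  y_2 = -2.27 - 0.01*-27.2406 = -1.9976
f(-3.5059, -1.9976) = 4*(-3.5059)^2 + 6*(-1.9976)^2 = 73.108
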